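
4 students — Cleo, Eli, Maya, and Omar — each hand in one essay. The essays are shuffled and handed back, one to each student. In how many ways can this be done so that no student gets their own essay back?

Count assignments avoiding every fixed point. For any j of the 4 students fixed to their own essay, the other 4−j can be arranged in (4−j)! ways.
By inclusion–exclusion this is Σ_{j=0}^{4} (−1)^j C(4,j)·(4−j)!.
Computing: 24 − 24 + 12 − 4 + 1 = 9.

9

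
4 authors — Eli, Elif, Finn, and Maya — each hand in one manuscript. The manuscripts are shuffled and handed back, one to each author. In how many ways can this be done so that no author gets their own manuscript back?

9

Count assignments avoiding every fixed point. For any j of the 4 authors fixed to their own manuscript, the other 4−j can be arranged in (4−j)! ways.
By inclusion–exclusion this is Σ_{j=0}^{4} (−1)^j C(4,j)·(4−j)!.
Computing: 24 − 24 + 12 − 4 + 1 = 9.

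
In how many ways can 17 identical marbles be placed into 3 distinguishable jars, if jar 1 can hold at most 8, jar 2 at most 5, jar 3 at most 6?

6

Without the upper bounds there are C(19,2) = 171 ways to split 17 among 3 jars.
Subtract solutions that violate a single cap (substitute x_i' = x_i − (cap_i+1)): x_1 ≥ 9 gives C(10,2) = 45; x_2 ≥ 6 gives C(13,2) = 78; x_3 ≥ 7 gives C(12,2) = 66. Together 189.
Add back pairs where two caps are both exceeded: 6 + 3 + 15 = 24.
By inclusion–exclusion the count is 171 − 189 + 24 = 6.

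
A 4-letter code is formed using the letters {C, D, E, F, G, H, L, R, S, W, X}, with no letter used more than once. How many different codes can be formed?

7920

Choose and order 4 of the 11 symbols: the first letter has 11 options, the next 10, then 9, 8.
That product is 11 × 10 × 9 × 8 = 7920.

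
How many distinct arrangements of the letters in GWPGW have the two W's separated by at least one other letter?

Total arrangements of GWPGW: 5!/(2!·2!) = 30.
Arrangements with the W's together: treat WW as one letter, giving (4)!/(2!) = 12.
Subtracting, 30 − 12 = 18 arrangements keep the W's apart.

18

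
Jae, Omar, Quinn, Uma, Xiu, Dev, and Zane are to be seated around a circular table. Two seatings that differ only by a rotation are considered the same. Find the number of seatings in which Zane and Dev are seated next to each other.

240

Glue Zane and Dev into a block (2 internal orders). Seating 6 units around a circle gives (5)! arrangements.
So 2 × (5)! = 2 × 120 = 240.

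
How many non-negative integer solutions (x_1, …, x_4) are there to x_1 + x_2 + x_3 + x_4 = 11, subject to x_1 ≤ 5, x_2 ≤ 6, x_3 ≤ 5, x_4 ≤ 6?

By stars and bars, unrestricted non-negative solutions to x_1+…+x_4 = 11 number C(11+3,3) = 364.
Subtract solutions that violate a single cap (substitute x_i' = x_i − (cap_i+1)): x_1 ≥ 6 gives C(8,3) = 56; x_2 ≥ 7 gives C(7,3) = 35; x_3 ≥ 6 gives C(8,3) = 56; x_4 ≥ 7 gives C(7,3) = 35. Together 182.
No two caps can be exceeded simultaneously, so the pair terms are all 0.
By inclusion–exclusion the count is 364 − 182 + 0 = 182.

182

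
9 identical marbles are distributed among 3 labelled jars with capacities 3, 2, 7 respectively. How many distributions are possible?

9

By stars and bars, unrestricted non-negative solutions to x_1+…+x_3 = 9 number C(9+2,2) = 55.
Subtract solutions that violate a single cap (substitute x_i' = x_i − (cap_i+1)): x_1 ≥ 4 gives C(7,2) = 21; x_2 ≥ 3 gives C(8,2) = 28; x_3 ≥ 8 gives C(3,2) = 3. Together 52.
Add back pairs where two caps are both exceeded: 6 + 0 + 0 = 6.
By inclusion–exclusion the count is 55 − 52 + 6 = 9.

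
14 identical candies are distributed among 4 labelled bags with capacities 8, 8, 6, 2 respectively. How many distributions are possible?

139

By stars and bars, unrestricted non-negative solutions to x_1+…+x_4 = 14 number C(14+3,3) = 680.
Subtract solutions that violate a single cap (substitute x_i' = x_i − (cap_i+1)): x_1 ≥ 9 gives C(8,3) = 56; x_2 ≥ 9 gives C(8,3) = 56; x_3 ≥ 7 gives C(10,3) = 120; x_4 ≥ 3 gives C(14,3) = 364. Together 596.
Add back pairs where two caps are both exceeded: 0 + 0 + 10 + 0 + 10 + 35 = 55.
By inclusion–exclusion the count is 680 − 596 + 55 = 139.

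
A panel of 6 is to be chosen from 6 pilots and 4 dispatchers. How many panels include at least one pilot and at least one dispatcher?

With no constraint there are C(10,6) = 210 possible selections.
Selections missing a whole group: no pilots → C(4,6) = 0; no dispatchers → C(6,6) = 1.
Both groups omitted at once is impossible, so 210 − 1 = 209.

209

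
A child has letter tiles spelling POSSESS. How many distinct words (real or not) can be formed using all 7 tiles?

210

Letter multiplicities in POSSESS: E×1, O×1, P×1, S×4.
So there are 7! / (4!) = 210 distinguishable arrangements.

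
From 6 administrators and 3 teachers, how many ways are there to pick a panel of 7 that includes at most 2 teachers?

Split by how many teachers are chosen (0 through 2).
Sum: C(3,0)·C(6,7) + C(3,1)·C(6,6) + C(3,2)·C(6,5) = 0 + 3 + 18 = 21.

21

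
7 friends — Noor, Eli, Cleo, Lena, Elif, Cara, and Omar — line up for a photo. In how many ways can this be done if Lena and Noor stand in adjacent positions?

Place the 5 others and the Lena-Noor pair as 6 objects in a line; the pair has 2 internal arrangements.
So the count is 2·(6)! = 1440.

1440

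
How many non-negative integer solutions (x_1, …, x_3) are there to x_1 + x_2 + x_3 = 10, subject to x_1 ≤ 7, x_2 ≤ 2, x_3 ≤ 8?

By stars and bars, unrestricted non-negative solutions to x_1+…+x_3 = 10 number C(10+2,2) = 66.
Subtract solutions that violate a single cap (substitute x_i' = x_i − (cap_i+1)): x_1 ≥ 8 gives C(4,2) = 6; x_2 ≥ 3 gives C(9,2) = 36; x_3 ≥ 9 gives C(3,2) = 3. Together 45.
No two caps can be exceeded simultaneously, so the pair terms are all 0.
By inclusion–exclusion the count is 66 − 45 + 0 = 21.

21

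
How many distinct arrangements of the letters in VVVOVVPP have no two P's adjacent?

126

There are 8!/(5!·2!) = 168 arrangements of VVVOVVPP in total.
If the two P's are adjacent, glue them into one block, leaving 7 items to arrange: (7)!/(5!) = 42 ways.
Hence 168 − 42 = 126.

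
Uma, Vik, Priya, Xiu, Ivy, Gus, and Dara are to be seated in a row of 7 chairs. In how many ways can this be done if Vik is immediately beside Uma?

Glue Vik and Uma into one block (2 internal orders), leaving 6 units to arrange in a row.
So the count is 2·(6)! = 1440.

1440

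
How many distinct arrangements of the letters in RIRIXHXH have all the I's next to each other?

Treat the 2 copies of I as a single block. The multiset to arrange is then {II, H, H, R, R, X, X}, 7 items in all.
That gives (7)!/(2!·2!·2!) = 630 arrangements.

630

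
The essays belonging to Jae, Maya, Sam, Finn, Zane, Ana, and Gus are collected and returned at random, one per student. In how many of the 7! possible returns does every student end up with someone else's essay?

1854

Let Aᵢ be the assignments in which student i gets their own essay. We want the size of the complement of A₁∪…∪A_7.
By inclusion–exclusion this is Σ_{j=0}^{7} (−1)^j C(7,j)·(7−j)!.
Computing: 5040 − 5040 + 2520 − 840 + 210 − 42 + 7 − 1 = 1854.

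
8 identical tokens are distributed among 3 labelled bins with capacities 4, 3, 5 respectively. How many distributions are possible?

14

Without the upper bounds there are C(10,2) = 45 ways to split 8 among 3 bins.
Subtract solutions that violate a single cap (substitute x_i' = x_i − (cap_i+1)): x_1 ≥ 5 gives C(5,2) = 10; x_2 ≥ 4 gives C(6,2) = 15; x_3 ≥ 6 gives C(4,2) = 6. Together 31.
No two caps can be exceeded simultaneously, so the pair terms are all 0.
By inclusion–exclusion the count is 45 − 31 + 0 = 14.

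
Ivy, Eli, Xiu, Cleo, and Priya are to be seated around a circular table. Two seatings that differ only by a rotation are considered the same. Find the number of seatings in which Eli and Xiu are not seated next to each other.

12

Without the restriction there are (4)! = 24 seatings.
Seatings with Eli beside Xiu: treat them as a block with 2 internal orders, giving 2 × (3)! = 12.
Subtracting, 24 − 12 = 12.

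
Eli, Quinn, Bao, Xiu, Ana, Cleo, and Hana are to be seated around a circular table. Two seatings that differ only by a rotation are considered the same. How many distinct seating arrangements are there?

720

Fix one person's seat to break rotational symmetry; the remaining 6 people can be arranged in (6)! = 720 ways.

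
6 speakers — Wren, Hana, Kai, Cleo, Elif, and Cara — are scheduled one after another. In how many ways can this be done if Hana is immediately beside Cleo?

240

Glue Hana and Cleo into one block (2 internal orders), leaving 5 units to arrange in a row.
So the count is 2·(5)! = 240.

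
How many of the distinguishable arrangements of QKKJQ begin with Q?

12

Fix Q in the first position and arrange the remaining 4 letters.
Those 4 letters have K appearing twice, giving (4)!/(2!) = 12.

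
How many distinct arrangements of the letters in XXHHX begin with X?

6

With the first slot taken by X, it remains to arrange the other 4 letters (XHHX).
Those 4 letters have H appearing twice and X appearing twice, giving (4)!/(2!·2!) = 6.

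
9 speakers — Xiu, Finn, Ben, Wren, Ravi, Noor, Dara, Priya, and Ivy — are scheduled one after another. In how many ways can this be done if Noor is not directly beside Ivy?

282240

There are 9! = 362880 arrangements in all. If Noor and Ivy are adjacent, merging them into one block gives 2·(8)! = 80640 arrangements.
So 362880 − 80640 = 282240 arrangements keep them apart.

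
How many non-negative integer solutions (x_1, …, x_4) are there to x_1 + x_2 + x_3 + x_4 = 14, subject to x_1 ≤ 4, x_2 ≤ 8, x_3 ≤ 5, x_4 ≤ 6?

By stars and bars, unrestricted non-negative solutions to x_1+…+x_4 = 14 number C(14+3,3) = 680.
Subtract solutions that violate a single cap (substitute x_i' = x_i − (cap_i+1)): x_1 ≥ 5 gives C(12,3) = 220; x_2 ≥ 9 gives C(8,3) = 56; x_3 ≥ 6 gives C(11,3) = 165; x_4 ≥ 7 gives C(10,3) = 120. Together 561.
Add back pairs where two caps are both exceeded: 1 + 20 + 10 + 0 + 0 + 4 = 35.
By inclusion–exclusion the count is 680 − 561 + 35 = 154.

154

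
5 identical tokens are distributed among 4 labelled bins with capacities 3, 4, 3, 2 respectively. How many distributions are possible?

37

By stars and bars, unrestricted non-negative solutions to x_1+…+x_4 = 5 number C(5+3,3) = 56.
Subtract solutions that violate a single cap (substitute x_i' = x_i − (cap_i+1)): x_1 ≥ 4 gives C(4,3) = 4; x_2 ≥ 5 gives C(3,3) = 1; x_3 ≥ 4 gives C(4,3) = 4; x_4 ≥ 3 gives C(5,3) = 10. Together 19.
No two caps can be exceeded simultaneously, so the pair terms are all 0.
By inclusion–exclusion the count is 56 − 19 + 0 = 37.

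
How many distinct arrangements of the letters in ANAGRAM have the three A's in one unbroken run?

120

Treat the 3 copies of A as a single block. The multiset to arrange is then {AAA, G, M, N, R}, 5 items in all.
All 5 items are distinct, so there are (5)! = 120 arrangements.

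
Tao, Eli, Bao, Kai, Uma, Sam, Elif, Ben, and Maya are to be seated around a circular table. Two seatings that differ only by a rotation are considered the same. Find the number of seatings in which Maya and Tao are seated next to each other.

10080

Glue Maya and Tao into a block (2 internal orders). Seating 8 units around a circle gives (7)! arrangements.
So 2 × (7)! = 2 × 5040 = 10080.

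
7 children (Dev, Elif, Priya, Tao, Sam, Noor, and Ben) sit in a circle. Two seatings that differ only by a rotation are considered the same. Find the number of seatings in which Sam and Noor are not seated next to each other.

480

All circular seatings of 7 people number (6)! = 720.
Those with Sam next to Noor: fuse the pair into one unit and seat 6 units around a circle — 2·(5)! = 240.
Subtracting, 720 − 240 = 480.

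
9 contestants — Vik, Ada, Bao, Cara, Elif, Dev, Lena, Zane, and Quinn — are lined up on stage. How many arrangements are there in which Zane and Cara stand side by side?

Place the 7 others and the Zane-Cara pair as 8 objects in a line; the pair has 2 internal arrangements.
That gives 2 × 8! = 2 × 40320 = 80640.

80640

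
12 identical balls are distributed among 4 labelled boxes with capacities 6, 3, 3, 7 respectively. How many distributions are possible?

Ignoring the caps, the number of non-negative solutions to x_1+…+x_4 = 12 is C(15,3) = 455.
Subtract solutions that violate a single cap (substitute x_i' = x_i − (cap_i+1)): x_1 ≥ 7 gives C(8,3) = 56; x_2 ≥ 4 gives C(11,3) = 165; x_3 ≥ 4 gives C(11,3) = 165; x_4 ≥ 8 gives C(7,3) = 35. Together 421.
Add back pairs where two caps are both exceeded: 4 + 4 + 0 + 35 + 1 + 1 = 45.
By inclusion–exclusion the count is 455 − 421 + 45 = 79.

79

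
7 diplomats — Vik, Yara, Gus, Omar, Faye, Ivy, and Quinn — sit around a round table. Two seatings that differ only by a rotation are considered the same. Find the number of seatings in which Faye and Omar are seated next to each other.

Glue Faye and Omar into a block (2 internal orders). Seating 6 units around a circle gives (5)! arrangements.
So 2 × (5)! = 2 × 120 = 240.

240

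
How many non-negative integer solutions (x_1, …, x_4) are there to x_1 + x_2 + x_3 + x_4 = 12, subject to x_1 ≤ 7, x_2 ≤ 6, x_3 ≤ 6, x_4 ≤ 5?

224

Ignoring the caps, the number of non-negative solutions to x_1+…+x_4 = 12 is C(15,3) = 455.
Subtract solutions that violate a single cap (substitute x_i' = x_i − (cap_i+1)): x_1 ≥ 8 gives C(7,3) = 35; x_2 ≥ 7 gives C(8,3) = 56; x_3 ≥ 7 gives C(8,3) = 56; x_4 ≥ 6 gives C(9,3) = 84. Together 231.
No two caps can be exceeded simultaneously, so the pair terms are all 0.
By inclusion–exclusion the count is 455 − 231 + 0 = 224.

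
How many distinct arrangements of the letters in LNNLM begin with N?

Fix N in the first position and arrange the remaining 4 letters.
Those 4 letters have L appearing twice, giving (4)!/(2!) = 12.

12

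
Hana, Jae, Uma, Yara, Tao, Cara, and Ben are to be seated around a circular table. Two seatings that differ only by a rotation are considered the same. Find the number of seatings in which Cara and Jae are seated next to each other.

240

Glue Cara and Jae into a block (2 internal orders). Seating 6 units around a circle gives (5)! arrangements.
So 2 × (5)! = 2 × 120 = 240.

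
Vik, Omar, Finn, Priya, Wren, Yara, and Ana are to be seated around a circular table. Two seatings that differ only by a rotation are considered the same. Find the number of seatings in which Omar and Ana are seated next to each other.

Treat {Omar, Ana} as one unit (2 internal orders) and seat the resulting 6 units around the table: (5)! circular arrangements.
So 2 × (5)! = 2 × 120 = 240.

240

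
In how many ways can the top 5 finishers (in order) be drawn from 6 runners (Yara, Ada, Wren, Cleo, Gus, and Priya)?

720

This is an ordered selection of 5 from 6: P(6,5).
That gives 6 × 5 × 4 × 3 × 2 = 720.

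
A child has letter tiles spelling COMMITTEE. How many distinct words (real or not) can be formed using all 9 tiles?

45360

COMMITTEE has 9 letters with E appearing twice, M appearing twice, and T appearing twice.
So there are 9! / (2!·2!·2!) = 45360 distinguishable arrangements.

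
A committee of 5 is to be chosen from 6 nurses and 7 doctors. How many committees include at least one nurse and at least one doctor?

1260

With no constraint there are C(13,5) = 1287 possible selections.
Subtract selections that omit an entire group: no nurses → C(7,5) = 21; no doctors → C(6,5) = 6.
Both groups omitted at once is impossible, so 1287 − 27 = 1260.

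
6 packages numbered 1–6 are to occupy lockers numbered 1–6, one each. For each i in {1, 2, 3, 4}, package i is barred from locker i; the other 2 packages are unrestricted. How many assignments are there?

362

Let Aᵢ (for 1 ≤ i ≤ 4) be the placements that put package i in its forbidden locker. Any j of these fix j positions, leaving (6−j)! ways to fill the rest, and there are C(4,j) ways to pick which j.
By inclusion–exclusion, the number of valid placements is Σ_{j=0}^{4} (−1)^j C(4,j)·(6−j)!.
Computing: 720 − 480 + 144 − 24 + 2 = 362.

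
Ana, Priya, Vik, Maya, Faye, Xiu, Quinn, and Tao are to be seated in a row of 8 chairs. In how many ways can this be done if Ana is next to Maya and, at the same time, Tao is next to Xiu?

Treat {Ana,Maya} as one block (2 orders) and {Tao,Xiu} as another (2 orders).
That leaves 6 units to arrange: 2 × 2 × 6! = 4 × 720 = 2880.

2880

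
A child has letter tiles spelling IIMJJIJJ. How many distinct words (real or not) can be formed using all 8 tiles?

Letter multiplicities in IIMJJIJJ: I×3, J×4, M×1.
Dividing 8! = 40320 by 4!·3! = 144 for the repeated letters gives 280.

280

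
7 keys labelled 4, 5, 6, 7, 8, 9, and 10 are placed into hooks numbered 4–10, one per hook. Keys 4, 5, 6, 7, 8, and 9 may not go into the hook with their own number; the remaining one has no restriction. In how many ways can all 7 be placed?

Let Aᵢ (for 4 ≤ i ≤ 9) be the placements that put key i in its forbidden hook. Any j of these fix j positions, leaving (7−j)! ways to fill the rest, and there are C(6,j) ways to pick which j.
By inclusion–exclusion, the number of valid placements is Σ_{j=0}^{6} (−1)^j C(6,j)·(7−j)!.
Computing: 5040 − 4320 + 1800 − 480 + 90 − 12 + 1 = 2119.

2119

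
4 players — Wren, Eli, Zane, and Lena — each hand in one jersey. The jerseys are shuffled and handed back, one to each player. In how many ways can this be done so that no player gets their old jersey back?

9

This is the derangement count D_4: permutations of 4 items with no fixed point.
By inclusion–exclusion this is Σ_{j=0}^{4} (−1)^j C(4,j)·(4−j)!.
Computing: 24 − 24 + 12 − 4 + 1 = 9.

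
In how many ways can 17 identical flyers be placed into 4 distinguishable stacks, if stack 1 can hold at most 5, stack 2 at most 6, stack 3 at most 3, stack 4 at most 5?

Ignoring the caps, the number of non-negative solutions to x_1+…+x_4 = 17 is C(20,3) = 1140.
Subtract solutions that violate a single cap (substitute x_i' = x_i − (cap_i+1)): x_1 ≥ 6 gives C(14,3) = 364; x_2 ≥ 7 gives C(13,3) = 286; x_3 ≥ 4 gives C(16,3) = 560; x_4 ≥ 6 gives C(14,3) = 364. Together 1574.
Add back pairs where two caps are both exceeded: 35 + 120 + 56 + 84 + 35 + 120 = 450.
Subtract triples: 1 + 0 + 4 + 1 = 6.
By inclusion–exclusion the count is 1140 − 1574 + 450 − 6 = 10.

10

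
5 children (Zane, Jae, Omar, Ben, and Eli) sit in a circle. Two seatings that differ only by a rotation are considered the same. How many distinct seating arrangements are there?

Around a circle, 5 distinct people have 5!/5 = (4)! = 24 rotationally distinct seatings.

24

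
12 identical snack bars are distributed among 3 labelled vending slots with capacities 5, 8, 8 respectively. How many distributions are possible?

By stars and bars, unrestricted non-negative solutions to x_1+…+x_3 = 12 number C(12+2,2) = 91.
Subtract solutions that violate a single cap (substitute x_i' = x_i − (cap_i+1)): x_1 ≥ 6 gives C(8,2) = 28; x_2 ≥ 9 gives C(5,2) = 10; x_3 ≥ 9 gives C(5,2) = 10. Together 48.
No two caps can be exceeded simultaneously, so the pair terms are all 0.
By inclusion–exclusion the count is 91 − 48 + 0 = 43.

43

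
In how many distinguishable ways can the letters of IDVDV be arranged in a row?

The 5 letters of IDVDV have repeats: D appearing twice and V appearing twice.
So there are 5! / (2!·2!) = 30 distinguishable arrangements.

30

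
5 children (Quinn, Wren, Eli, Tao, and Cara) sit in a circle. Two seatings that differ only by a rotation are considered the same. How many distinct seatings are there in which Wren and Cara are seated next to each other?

Treat {Wren, Cara} as one unit (2 internal orders) and seat the resulting 4 units around the table: (3)! circular arrangements.
So 2 × (3)! = 2 × 6 = 12.

12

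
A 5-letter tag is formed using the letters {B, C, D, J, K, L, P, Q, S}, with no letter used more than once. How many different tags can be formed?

15120

This is a permutation of 5 out of 9: P(9,5) = 9!/4!.
That product is 9 × 8 × 7 × 6 × 5 = 15120.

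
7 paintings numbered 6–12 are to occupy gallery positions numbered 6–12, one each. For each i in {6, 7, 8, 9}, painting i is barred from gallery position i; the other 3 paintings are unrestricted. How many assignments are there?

Let Aᵢ (for 6 ≤ i ≤ 9) be the placements that put painting i in its forbidden gallery position. Any j of these fix j positions, leaving (7−j)! ways to fill the rest, and there are C(4,j) ways to pick which j.
By inclusion–exclusion, the number of valid placements is Σ_{j=0}^{4} (−1)^j C(4,j)·(7−j)!.
Computing: 5040 − 2880 + 720 − 96 + 6 = 2790.

2790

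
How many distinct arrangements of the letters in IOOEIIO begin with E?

With the first slot taken by E, it remains to arrange the other 6 letters (IOOIIO).
Those 6 letters have I appearing 3 times and O appearing 3 times, giving (6)!/(3!·3!) = 20.

20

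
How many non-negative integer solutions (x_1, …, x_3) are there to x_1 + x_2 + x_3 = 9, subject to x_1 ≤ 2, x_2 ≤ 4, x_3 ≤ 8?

14

Without the upper bounds there are C(11,2) = 55 ways to split 9 among 3 variables.
Subtract solutions that violate a single cap (substitute x_i' = x_i − (cap_i+1)): x_1 ≥ 3 gives C(8,2) = 28; x_2 ≥ 5 gives C(6,2) = 15; x_3 ≥ 9 gives C(2,2) = 1. Together 44.
Add back pairs where two caps are both exceeded: 3 + 0 + 0 = 3.
By inclusion–exclusion the count is 55 − 44 + 3 = 14.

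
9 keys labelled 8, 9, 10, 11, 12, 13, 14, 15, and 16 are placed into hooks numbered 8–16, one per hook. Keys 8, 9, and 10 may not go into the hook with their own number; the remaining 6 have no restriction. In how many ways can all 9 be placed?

256320

Let Aᵢ (for i ∈ {8, 9, 10}) be the placements that put key i in its forbidden hook. Any j of these fix j positions, leaving (9−j)! ways to fill the rest, and there are C(3,j) ways to pick which j.
By inclusion–exclusion, the number of valid placements is Σ_{j=0}^{3} (−1)^j C(3,j)·(9−j)!.
Computing: 362880 − 120960 + 15120 − 720 = 256320.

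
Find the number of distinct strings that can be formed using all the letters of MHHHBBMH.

Letter multiplicities in MHHHBBMH: B×2, H×4, M×2.
The number of distinct arrangements is 8!/(4!·2!·2!) = 40320/96 = 420.

420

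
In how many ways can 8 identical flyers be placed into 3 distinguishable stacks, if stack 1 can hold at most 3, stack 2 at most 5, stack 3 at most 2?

Ignoring the caps, the number of non-negative solutions to x_1+…+x_3 = 8 is C(10,2) = 45.
Subtract solutions that violate a single cap (substitute x_i' = x_i − (cap_i+1)): x_1 ≥ 4 gives C(6,2) = 15; x_2 ≥ 6 gives C(4,2) = 6; x_3 ≥ 3 gives C(7,2) = 21. Together 42.
Add back pairs where two caps are both exceeded: 0 + 3 + 0 = 3.
By inclusion–exclusion the count is 45 − 42 + 3 = 6.

6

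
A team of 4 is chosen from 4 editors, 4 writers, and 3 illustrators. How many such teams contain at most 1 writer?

Split by how many writers are chosen (0 through 1).
Sum: C(4,0)·C(7,4) + C(4,1)·C(7,3) = 35 + 140 = 175.

175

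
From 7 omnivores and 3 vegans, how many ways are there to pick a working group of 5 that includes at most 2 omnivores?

21

Split by how many omnivores are chosen (0 through 2).
Sum: C(7,0)·C(3,5) + C(7,1)·C(3,4) + C(7,2)·C(3,3) = 0 + 0 + 21 = 21.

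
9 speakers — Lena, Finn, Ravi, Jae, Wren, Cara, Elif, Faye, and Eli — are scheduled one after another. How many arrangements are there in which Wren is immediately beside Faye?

80640

Treat {Wren, Faye} as a single unit. There are 8 units to order, and the pair itself can be ordered 2 ways.
That gives 2 × 8! = 2 × 40320 = 80640.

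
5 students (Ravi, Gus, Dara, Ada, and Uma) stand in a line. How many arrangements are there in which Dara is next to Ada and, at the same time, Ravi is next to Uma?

Treat {Dara,Ada} as one block (2 orders) and {Ravi,Uma} as another (2 orders).
That leaves 3 units to arrange: 2 × 2 × 3! = 4 × 6 = 24.

24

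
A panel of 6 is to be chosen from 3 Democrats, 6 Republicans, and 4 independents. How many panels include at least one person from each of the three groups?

Unrestricted: C(13,6) = 1716 ways to pick any 6 of the 13.
Subtract selections that omit an entire group: no Democrats → C(10,6) = 210; no Republicans → C(7,6) = 7; no independents → C(9,6) = 84.
Add back selections omitting two groups (i.e. drawn from a single group): C(3,6) + C(6,6) + C(4,6) = 1.
By inclusion–exclusion: 1716 − 301 + 1 = 1416.

1416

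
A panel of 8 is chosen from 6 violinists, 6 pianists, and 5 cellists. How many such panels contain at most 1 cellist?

4455

Split by how many cellists are chosen (0 through 1).
Sum: C(5,0)·C(12,8) + C(5,1)·C(12,7) = 495 + 3960 = 4455.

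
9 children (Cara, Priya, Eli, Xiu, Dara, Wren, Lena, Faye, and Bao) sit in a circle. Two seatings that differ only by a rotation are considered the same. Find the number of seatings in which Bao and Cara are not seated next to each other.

All circular seatings of 9 people number (8)! = 40320.
Seatings with Bao beside Cara: treat them as a block with 2 internal orders, giving 2 × (7)! = 10080.
Subtracting, 40320 − 10080 = 30240.

30240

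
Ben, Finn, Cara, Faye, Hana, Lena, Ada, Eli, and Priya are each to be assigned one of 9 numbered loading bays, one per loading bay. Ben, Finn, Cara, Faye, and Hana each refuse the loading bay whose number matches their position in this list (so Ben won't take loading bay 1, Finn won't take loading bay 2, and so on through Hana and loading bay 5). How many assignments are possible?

205056

Let Aᵢ (for 1 ≤ i ≤ 5) be the placements that put person i in their forbidden loading bay. Any j of these fix j positions, leaving (9−j)! ways to fill the rest, and there are C(5,j) ways to pick which j.
By inclusion–exclusion, the number of valid placements is Σ_{j=0}^{5} (−1)^j C(5,j)·(9−j)!.
Computing: 362880 − 201600 + 50400 − 7200 + 600 − 24 = 205056.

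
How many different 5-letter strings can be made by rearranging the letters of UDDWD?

20

Letter multiplicities in UDDWD: D×3, U×1, W×1.
So there are 5! / (3!) = 20 distinguishable arrangements.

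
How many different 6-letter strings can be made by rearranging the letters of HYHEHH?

The 6 letters of HYHEHH have repeats: H appearing 4 times.
Dividing 6! = 720 by 4! = 24 for the repeated letters gives 30.

30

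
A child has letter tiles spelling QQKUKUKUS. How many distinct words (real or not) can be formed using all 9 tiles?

5040

QQKUKUKUS has 9 letters with K appearing 3 times, Q appearing twice, and U appearing 3 times.
So there are 9! / (3!·3!·2!) = 5040 distinguishable arrangements.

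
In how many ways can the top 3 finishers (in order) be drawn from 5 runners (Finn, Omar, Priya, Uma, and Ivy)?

There are 5 choices for 1st place, 4 for 2nd, and 3 for 3rd.
That gives 5 × 4 × 3 = 60.

60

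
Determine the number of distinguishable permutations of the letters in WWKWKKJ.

The 7 letters of WWKWKKJ have repeats: K appearing 3 times and W appearing 3 times.
So there are 7! / (3!·3!) = 140 distinguishable arrangements.

140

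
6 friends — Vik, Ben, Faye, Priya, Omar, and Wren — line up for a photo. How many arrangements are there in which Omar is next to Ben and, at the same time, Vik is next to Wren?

96

Treat {Omar,Ben} as one block (2 orders) and {Vik,Wren} as another (2 orders).
That leaves 4 units to arrange: 2 × 2 × 4! = 4 × 24 = 96.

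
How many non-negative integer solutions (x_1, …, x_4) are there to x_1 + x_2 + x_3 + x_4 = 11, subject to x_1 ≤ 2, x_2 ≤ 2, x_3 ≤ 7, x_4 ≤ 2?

Without the upper bounds there are C(14,3) = 364 ways to split 11 among 4 variables.
Subtract solutions that violate a single cap (substitute x_i' = x_i − (cap_i+1)): x_1 ≥ 3 gives C(11,3) = 165; x_2 ≥ 3 gives C(11,3) = 165; x_3 ≥ 8 gives C(6,3) = 20; x_4 ≥ 3 gives C(11,3) = 165. Together 515.
Add back pairs where two caps are both exceeded: 56 + 1 + 56 + 1 + 56 + 1 = 171.
Subtract triples: 0 + 10 + 0 + 0 = 10.
By inclusion–exclusion the count is 364 − 515 + 171 − 10 = 10.

10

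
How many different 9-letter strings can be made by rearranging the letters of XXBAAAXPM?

10080

XXBAAAXPM has 9 letters with A appearing 3 times and X appearing 3 times.
The number of distinct arrangements is 9!/(3!·3!) = 362880/36 = 10080.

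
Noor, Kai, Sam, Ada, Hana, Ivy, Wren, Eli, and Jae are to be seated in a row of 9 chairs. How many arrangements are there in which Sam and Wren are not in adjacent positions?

282240

Of the 9! = 362880 arrangements, those with Sam and Wren adjacent number 2 × 8! = 80640 (treat the pair as a block with 2 internal orders).
Complementary counting: 362880 − 80640 = 282240.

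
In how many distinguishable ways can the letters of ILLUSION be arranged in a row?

The 8 letters of ILLUSION have repeats: I appearing twice and L appearing twice.
So there are 8! / (2!·2!) = 10080 distinguishable arrangements.

10080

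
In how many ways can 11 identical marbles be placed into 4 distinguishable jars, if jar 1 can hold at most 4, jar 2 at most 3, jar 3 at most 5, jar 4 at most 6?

Ignoring the caps, the number of non-negative solutions to x_1+…+x_4 = 11 is C(14,3) = 364.
Subtract solutions that violate a single cap (substitute x_i' = x_i − (cap_i+1)): x_1 ≥ 5 gives C(9,3) = 84; x_2 ≥ 4 gives C(10,3) = 120; x_3 ≥ 6 gives C(8,3) = 56; x_4 ≥ 7 gives C(7,3) = 35. Together 295.
Add back pairs where two caps are both exceeded: 10 + 1 + 0 + 4 + 1 + 0 = 16.
By inclusion–exclusion the count is 364 − 295 + 16 = 85.

85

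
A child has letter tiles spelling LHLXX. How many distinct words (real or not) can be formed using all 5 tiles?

LHLXX has 5 letters with L appearing twice and X appearing twice.
So there are 5! / (2!·2!) = 30 distinguishable arrangements.

30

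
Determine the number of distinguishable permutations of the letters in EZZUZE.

The 6 letters of EZZUZE have repeats: E appearing twice and Z appearing 3 times.
So there are 6! / (3!·2!) = 60 distinguishable arrangements.

60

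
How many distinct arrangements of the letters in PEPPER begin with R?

With the first slot taken by R, it remains to arrange the other 5 letters (PEPPE).
Those 5 letters have E appearing twice and P appearing 3 times, giving (5)!/(3!·2!) = 10.

10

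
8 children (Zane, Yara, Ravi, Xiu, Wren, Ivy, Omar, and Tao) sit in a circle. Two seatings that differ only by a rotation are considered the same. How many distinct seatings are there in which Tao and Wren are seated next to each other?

1440

Glue Tao and Wren into a block (2 internal orders). Seating 7 units around a circle gives (6)! arrangements.
So 2 × (6)! = 2 × 720 = 1440.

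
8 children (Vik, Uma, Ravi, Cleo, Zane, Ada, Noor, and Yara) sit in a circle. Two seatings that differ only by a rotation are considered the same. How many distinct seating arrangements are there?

Around a circle, 8 distinct people have 8!/8 = (7)! = 5040 rotationally distinct seatings.

5040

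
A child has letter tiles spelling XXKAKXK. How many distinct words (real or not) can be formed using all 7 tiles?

140

XXKAKXK has 7 letters with K appearing 3 times and X appearing 3 times.
Dividing 7! = 5040 by 3!·3! = 36 for the repeated letters gives 140.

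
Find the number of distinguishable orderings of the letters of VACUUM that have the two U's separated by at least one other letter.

240

There are 6!/(2!) = 360 arrangements of VACUUM in total.
Arrangements with the U's together: treat UU as one letter, giving (5)! = 120.
Hence 360 − 120 = 240.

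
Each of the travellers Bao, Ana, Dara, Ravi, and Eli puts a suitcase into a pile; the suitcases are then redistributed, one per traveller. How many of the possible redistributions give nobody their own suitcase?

This is the derangement count D_5: permutations of 5 items with no fixed point.
By inclusion–exclusion this is Σ_{j=0}^{5} (−1)^j C(5,j)·(5−j)!.
Computing: 120 − 120 + 60 − 20 + 5 − 1 = 44.

44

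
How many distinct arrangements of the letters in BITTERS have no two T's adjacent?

Total arrangements of BITTERS: 7!/(2!) = 2520.
If the two T's are adjacent, glue them into one block, leaving 6 items to arrange: (6)! = 720 ways.
Hence 2520 − 720 = 1800.

1800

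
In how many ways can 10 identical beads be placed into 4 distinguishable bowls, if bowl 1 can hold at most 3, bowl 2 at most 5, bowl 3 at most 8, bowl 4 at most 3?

By stars and bars, unrestricted non-negative solutions to x_1+…+x_4 = 10 number C(10+3,3) = 286.
Subtract solutions that violate a single cap (substitute x_i' = x_i − (cap_i+1)): x_1 ≥ 4 gives C(9,3) = 84; x_2 ≥ 6 gives C(7,3) = 35; x_3 ≥ 9 gives C(4,3) = 4; x_4 ≥ 4 gives C(9,3) = 84. Together 207.
Add back pairs where two caps are both exceeded: 1 + 0 + 10 + 0 + 1 + 0 = 12.
By inclusion–exclusion the count is 286 − 207 + 12 = 91.

91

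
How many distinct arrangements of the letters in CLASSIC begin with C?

360

With the first slot taken by C, it remains to arrange the other 6 letters (LASSIC).
Those 6 letters have S appearing twice, giving (6)!/(2!) = 360.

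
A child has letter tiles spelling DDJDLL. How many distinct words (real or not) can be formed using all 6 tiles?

60

The 6 letters of DDJDLL have repeats: D appearing 3 times and L appearing twice.
The number of distinct arrangements is 6!/(3!·2!) = 720/12 = 60.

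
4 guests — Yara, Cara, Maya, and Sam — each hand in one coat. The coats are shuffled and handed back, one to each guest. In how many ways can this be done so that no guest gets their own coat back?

Let Aᵢ be the assignments in which guest i gets their own coat. We want the size of the complement of A₁∪…∪A_4.
By inclusion–exclusion this is Σ_{j=0}^{4} (−1)^j C(4,j)·(4−j)!.
Computing: 24 − 24 + 12 − 4 + 1 = 9.

9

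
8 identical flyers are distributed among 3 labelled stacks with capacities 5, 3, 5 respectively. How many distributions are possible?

18

Ignoring the caps, the number of non-negative solutions to x_1+…+x_3 = 8 is C(10,2) = 45.
Subtract solutions that violate a single cap (substitute x_i' = x_i − (cap_i+1)): x_1 ≥ 6 gives C(4,2) = 6; x_2 ≥ 4 gives C(6,2) = 15; x_3 ≥ 6 gives C(4,2) = 6. Together 27.
No two caps can be exceeded simultaneously, so the pair terms are all 0.
By inclusion–exclusion the count is 45 − 27 + 0 = 18.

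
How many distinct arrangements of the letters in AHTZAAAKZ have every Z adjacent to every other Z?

1680

Treat the 2 copies of Z as a single block. The multiset to arrange is then {ZZ, A, A, A, A, H, K, T}, 8 items in all.
That gives (8)!/(4!) = 1680 arrangements.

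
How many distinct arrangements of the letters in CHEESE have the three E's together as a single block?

Treat the 3 copies of E as a single block. The multiset to arrange is then {EEE, C, H, S}, 4 items in all.
All 4 items are distinct, so there are (4)! = 24 arrangements.

24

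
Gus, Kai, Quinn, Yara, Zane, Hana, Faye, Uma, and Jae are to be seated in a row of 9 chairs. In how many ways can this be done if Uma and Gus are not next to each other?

There are 9! = 362880 arrangements in all. If Uma and Gus are adjacent, merging them into one block gives 2·(8)! = 80640 arrangements.
Complementary counting: 362880 − 80640 = 282240.

282240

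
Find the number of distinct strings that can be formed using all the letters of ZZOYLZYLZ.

3780

Letter multiplicities in ZZOYLZYLZ: L×2, O×1, Y×2, Z×4.
So there are 9! / (4!·2!·2!) = 3780 distinguishable arrangements.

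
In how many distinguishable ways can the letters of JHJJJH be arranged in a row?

JHJJJH has 6 letters with H appearing twice and J appearing 4 times.
Dividing 6! = 720 by 4!·2! = 48 for the repeated letters gives 15.

15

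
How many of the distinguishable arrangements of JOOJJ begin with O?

4

Fix O in the first position and arrange the remaining 4 letters.
Those 4 letters have J appearing 3 times, giving (4)!/(3!) = 4.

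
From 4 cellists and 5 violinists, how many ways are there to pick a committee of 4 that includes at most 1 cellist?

45

Split by how many cellists are chosen (0 through 1).
Sum: C(4,0)·C(5,4) + C(4,1)·C(5,3) = 5 + 40 = 45.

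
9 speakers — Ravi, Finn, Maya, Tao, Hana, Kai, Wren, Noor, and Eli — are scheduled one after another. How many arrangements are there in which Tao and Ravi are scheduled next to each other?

80640

Glue Tao and Ravi into one block (2 internal orders), leaving 8 units to arrange in a row.
That gives 2 × 8! = 2 × 40320 = 80640.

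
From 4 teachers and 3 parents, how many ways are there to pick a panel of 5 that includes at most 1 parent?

Split by how many parents are chosen (0 through 1).
Sum: C(3,0)·C(4,5) + C(3,1)·C(4,4) = 0 + 3 = 3.

3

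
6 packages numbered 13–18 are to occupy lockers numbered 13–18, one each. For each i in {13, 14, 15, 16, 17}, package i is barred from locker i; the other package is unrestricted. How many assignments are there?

309

Let Aᵢ (for 13 ≤ i ≤ 17) be the placements that put package i in its forbidden locker. Any j of these fix j positions, leaving (6−j)! ways to fill the rest, and there are C(5,j) ways to pick which j.
By inclusion–exclusion, the number of valid placements is Σ_{j=0}^{5} (−1)^j C(5,j)·(6−j)!.
Computing: 720 − 600 + 240 − 60 + 10 − 1 = 309.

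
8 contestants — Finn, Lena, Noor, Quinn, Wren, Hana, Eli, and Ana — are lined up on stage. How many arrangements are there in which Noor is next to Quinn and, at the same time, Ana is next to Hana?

Treat {Noor,Quinn} as one block (2 orders) and {Ana,Hana} as another (2 orders).
That leaves 6 units to arrange: 2 × 2 × 6! = 4 × 720 = 2880.

2880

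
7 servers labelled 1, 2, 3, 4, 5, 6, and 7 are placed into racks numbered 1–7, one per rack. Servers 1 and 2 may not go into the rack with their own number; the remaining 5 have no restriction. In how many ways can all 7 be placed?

3720

Let Aᵢ (for i ∈ {1, 2}) be the placements that put server i in its forbidden rack. Any j of these fix j positions, leaving (7−j)! ways to fill the rest, and there are C(2,j) ways to pick which j.
By inclusion–exclusion, the number of valid placements is Σ_{j=0}^{2} (−1)^j C(2,j)·(7−j)!.
Computing: 5040 − 1440 + 120 = 3720.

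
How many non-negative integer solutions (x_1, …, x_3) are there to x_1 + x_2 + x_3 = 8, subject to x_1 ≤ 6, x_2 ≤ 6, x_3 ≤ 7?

By stars and bars, unrestricted non-negative solutions to x_1+…+x_3 = 8 number C(8+2,2) = 45.
Subtract solutions that violate a single cap (substitute x_i' = x_i − (cap_i+1)): x_1 ≥ 7 gives C(3,2) = 3; x_2 ≥ 7 gives C(3,2) = 3; x_3 ≥ 8 gives C(2,2) = 1. Together 7.
No two caps can be exceeded simultaneously, so the pair terms are all 0.
By inclusion–exclusion the count is 45 − 7 + 0 = 38.

38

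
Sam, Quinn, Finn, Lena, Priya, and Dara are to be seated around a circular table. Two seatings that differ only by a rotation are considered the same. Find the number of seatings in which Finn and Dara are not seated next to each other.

All circular seatings of 6 people number (5)! = 120.
Those with Finn next to Dara: fuse the pair into one unit and seat 5 units around a circle — 2·(4)! = 48.
Subtracting, 120 − 48 = 72.

72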